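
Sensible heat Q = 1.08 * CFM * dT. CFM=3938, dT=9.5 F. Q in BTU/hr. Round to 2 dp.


Q = 1.08 * 3938 * 9.5 = 40403.88 BTU/hr

40403.88 BTU/hr


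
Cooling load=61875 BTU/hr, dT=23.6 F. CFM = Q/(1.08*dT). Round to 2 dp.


CFM = 61875 / (1.08 * 23.6) = 2427.61

2427.61 CFM


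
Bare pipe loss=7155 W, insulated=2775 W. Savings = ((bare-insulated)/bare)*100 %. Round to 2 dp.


Savings = ((7155-2775)/7155)*100 = 61.22 %

61.22 %


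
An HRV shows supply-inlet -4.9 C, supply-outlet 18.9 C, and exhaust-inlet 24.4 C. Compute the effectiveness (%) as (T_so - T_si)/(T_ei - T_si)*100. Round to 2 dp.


eff = (18.9-(-4.9))/(24.4-(-4.9))*100 = 81.23 %

81.23 %


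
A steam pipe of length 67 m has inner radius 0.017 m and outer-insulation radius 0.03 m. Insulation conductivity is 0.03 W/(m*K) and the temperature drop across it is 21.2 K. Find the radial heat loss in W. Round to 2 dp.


Q = 2*pi*0.03*67*21.2/ln(0.03/0.017) = 471.38 W

471.38 W


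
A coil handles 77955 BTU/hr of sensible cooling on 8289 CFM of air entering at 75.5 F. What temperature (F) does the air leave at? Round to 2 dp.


dT = 77955/(1.08*8289) = 8.7080
T_leave = 75.5 - 8.7080 = 66.79 F

66.79 F


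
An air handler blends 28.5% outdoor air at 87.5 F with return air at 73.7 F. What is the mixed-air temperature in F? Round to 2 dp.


T_mix = 73.7 + (28.5/100)*(87.5-73.7) = 77.63 F

77.63 F


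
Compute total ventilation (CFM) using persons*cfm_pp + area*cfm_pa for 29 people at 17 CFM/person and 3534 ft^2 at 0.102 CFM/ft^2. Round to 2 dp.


Total = 29*17 + 3534*0.102 = 853.47 CFM

853.47 CFM


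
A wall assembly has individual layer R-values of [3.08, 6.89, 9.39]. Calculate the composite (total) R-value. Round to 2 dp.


R_total = 3.08 + 6.89 + 9.39 = 19.36

19.36


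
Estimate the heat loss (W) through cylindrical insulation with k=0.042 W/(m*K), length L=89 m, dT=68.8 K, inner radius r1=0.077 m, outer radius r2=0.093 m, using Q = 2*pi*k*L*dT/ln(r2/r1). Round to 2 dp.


Q = 2*pi*0.042*89*68.8/ln(0.093/0.077) = 8558.93 W

8558.93 W


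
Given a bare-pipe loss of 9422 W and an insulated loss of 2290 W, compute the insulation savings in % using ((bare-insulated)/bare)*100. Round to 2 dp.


Savings = ((9422-2290)/9422)*100 = 75.70 %

75.70 %


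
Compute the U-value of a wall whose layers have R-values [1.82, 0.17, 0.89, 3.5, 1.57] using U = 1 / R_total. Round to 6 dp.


R_total = 1.82 + 0.17 + 0.89 + 3.5 + 1.57 = 7.95
U = 1/7.95 = 0.125786

0.125786


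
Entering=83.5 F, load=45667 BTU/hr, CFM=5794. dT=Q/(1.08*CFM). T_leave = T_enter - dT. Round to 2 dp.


dT = 45667/(1.08*5794) = 7.2979
T_leave = 83.5 - 7.2979 = 76.20 F

76.20 F


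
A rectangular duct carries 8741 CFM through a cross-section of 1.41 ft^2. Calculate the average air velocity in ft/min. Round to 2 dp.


V = 8741 / 1.41 = 6199.29 ft/min

6199.29 ft/min


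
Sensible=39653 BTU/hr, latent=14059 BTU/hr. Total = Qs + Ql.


Qt = 39653 + 14059 = 53712 BTU/hr

53712 BTU/hr


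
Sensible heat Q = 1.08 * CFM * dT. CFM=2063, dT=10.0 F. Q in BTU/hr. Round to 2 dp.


Q = 1.08 * 2063 * 10.0 = 22280.40 BTU/hr

22280.40 BTU/hr


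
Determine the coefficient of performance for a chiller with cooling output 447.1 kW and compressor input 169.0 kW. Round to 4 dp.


COP = 447.1 / 169.0 = 2.6456

2.6456


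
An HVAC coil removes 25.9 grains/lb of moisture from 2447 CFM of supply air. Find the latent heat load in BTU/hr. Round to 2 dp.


Q = 0.68 * 2447 * 25.9 = 43096.56 BTU/hr

43096.56 BTU/hr


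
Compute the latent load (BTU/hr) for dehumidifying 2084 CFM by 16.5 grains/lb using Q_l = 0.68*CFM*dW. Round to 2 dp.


Q = 0.68 * 2084 * 16.5 = 23382.48 BTU/hr

23382.48 BTU/hr


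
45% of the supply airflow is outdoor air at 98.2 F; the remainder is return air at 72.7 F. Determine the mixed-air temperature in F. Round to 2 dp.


T_mix = 0.45*98.2 + 0.55*72.7 = 84.18 F

84.18 F


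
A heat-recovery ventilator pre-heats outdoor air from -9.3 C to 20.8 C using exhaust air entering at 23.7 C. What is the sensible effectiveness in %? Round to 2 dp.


eff = (20.8-(-9.3))/(23.7-(-9.3))*100 = 91.21 %

91.21 %


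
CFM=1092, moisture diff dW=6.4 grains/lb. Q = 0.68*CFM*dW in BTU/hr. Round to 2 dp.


Q = 0.68 * 1092 * 6.4 = 4752.38 BTU/hr

4752.38 BTU/hr


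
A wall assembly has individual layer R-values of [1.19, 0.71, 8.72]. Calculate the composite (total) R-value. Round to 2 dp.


R_total = 1.19 + 0.71 + 8.72 = 10.62

10.62


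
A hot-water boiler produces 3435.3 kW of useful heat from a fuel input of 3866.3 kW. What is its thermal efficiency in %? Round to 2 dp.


eta = (3435.3/3866.3)*100 = 88.85 %

88.85 %


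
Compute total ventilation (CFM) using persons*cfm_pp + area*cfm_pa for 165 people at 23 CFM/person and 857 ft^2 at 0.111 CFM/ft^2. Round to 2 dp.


Total = 165*23 + 857*0.111 = 3890.13 CFM

3890.13 CFM


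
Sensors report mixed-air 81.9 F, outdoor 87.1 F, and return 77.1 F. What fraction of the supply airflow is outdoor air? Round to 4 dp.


frac = (81.9 - 77.1) / (87.1 - 77.1) = 0.4800

0.4800


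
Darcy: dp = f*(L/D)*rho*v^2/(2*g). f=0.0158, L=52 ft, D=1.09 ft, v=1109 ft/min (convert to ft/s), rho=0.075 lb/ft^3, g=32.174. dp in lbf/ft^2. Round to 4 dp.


v_fps = 1109/60 = 18.4833 ft/s
dp = 0.0158*(52/1.09)*0.075*18.4833^2/(2*32.174) = 0.3001 lbf/ft^2

0.3001 lbf/ft^2


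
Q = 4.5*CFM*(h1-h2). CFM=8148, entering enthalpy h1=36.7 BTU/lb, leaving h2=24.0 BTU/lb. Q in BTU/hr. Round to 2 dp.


Q = 4.5 * 8148 * (36.7 - 24.0) = 465658.20 BTU/hr

465658.20 BTU/hr


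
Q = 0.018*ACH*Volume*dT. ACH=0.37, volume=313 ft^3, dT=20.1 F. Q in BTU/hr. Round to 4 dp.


Q = 0.018 * 0.37 * 313 * 20.1 = 41.9001 BTU/hr

41.9001 BTU/hr


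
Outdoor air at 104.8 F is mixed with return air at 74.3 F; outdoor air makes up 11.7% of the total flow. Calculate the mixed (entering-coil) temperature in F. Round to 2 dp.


T_mix = 74.3 + (11.7/100)*(104.8-74.3) = 77.87 F

77.87 F


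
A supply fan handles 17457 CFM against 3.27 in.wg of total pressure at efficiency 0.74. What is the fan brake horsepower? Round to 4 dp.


BHP = 17457 * 3.27 / (6356 * 0.74) = 12.1367 hp

12.1367 hp


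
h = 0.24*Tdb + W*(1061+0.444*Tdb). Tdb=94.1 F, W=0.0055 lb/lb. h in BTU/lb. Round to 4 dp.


h = 0.24*94.1 + 0.0055*(1061+0.444*94.1) = 28.6493 BTU/lb

28.6493 BTU/lb


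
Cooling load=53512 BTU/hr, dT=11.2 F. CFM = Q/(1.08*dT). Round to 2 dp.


CFM = 53512 / (1.08 * 11.2) = 4423.94

4423.94 CFM


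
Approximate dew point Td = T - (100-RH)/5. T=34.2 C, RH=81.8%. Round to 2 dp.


Td = 34.2 - (100-81.8)/5 = 30.56 C

30.56 C


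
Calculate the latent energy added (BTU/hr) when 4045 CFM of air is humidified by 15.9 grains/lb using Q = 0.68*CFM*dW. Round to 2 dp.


Q = 0.68 * 4045 * 15.9 = 43734.54 BTU/hr

43734.54 BTU/hr


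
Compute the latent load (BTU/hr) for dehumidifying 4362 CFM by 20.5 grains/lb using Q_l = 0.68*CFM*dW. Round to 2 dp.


Q = 0.68 * 4362 * 20.5 = 60806.28 BTU/hr

60806.28 BTU/hr


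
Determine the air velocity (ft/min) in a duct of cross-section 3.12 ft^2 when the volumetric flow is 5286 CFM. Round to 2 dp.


V = 5286 / 3.12 = 1694.23 ft/min

1694.23 ft/min


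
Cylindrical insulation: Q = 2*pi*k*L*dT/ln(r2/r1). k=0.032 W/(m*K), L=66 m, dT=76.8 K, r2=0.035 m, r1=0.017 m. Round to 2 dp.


Q = 2*pi*0.032*66*76.8/ln(0.035/0.017) = 1411.29 W

1411.29 W


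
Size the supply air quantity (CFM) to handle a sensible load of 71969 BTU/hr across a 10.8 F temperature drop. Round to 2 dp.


CFM = 71969 / (1.08 * 10.8) = 6170.18

6170.18 CFM


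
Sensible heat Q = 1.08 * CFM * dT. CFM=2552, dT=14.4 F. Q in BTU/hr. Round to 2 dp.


Q = 1.08 * 2552 * 14.4 = 39688.70 BTU/hr

39688.70 BTU/hr


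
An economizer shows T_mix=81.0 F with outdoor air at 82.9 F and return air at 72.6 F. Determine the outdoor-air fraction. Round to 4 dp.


frac = (81.0 - 72.6) / (82.9 - 72.6) = 0.8155

0.8155


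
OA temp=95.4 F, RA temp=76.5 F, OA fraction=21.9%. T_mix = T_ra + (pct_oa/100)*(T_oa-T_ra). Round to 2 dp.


T_mix = 76.5 + (21.9/100)*(95.4-76.5) = 80.64 F

80.64 F


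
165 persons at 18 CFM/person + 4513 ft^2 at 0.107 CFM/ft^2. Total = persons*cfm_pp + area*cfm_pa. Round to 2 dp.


Total = 165*18 + 4513*0.107 = 3452.89 CFM

3452.89 CFM


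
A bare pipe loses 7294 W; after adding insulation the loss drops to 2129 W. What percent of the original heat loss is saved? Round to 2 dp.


Savings = ((7294-2129)/7294)*100 = 70.81 %

70.81 %


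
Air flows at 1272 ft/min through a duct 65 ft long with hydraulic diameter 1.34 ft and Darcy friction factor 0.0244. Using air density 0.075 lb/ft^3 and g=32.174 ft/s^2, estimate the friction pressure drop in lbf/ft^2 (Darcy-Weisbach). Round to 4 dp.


v_fps = 1272/60 = 21.2 ft/s
dp = 0.0244*(65/1.34)*0.075*21.2^2/(2*32.174) = 0.6200 lbf/ft^2

0.6200 lbf/ft^2


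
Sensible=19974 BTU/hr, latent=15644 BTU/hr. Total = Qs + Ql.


Qt = 19974 + 15644 = 35618 BTU/hr

35618 BTU/hr


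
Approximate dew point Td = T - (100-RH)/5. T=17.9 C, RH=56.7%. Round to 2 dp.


Td = 17.9 - (100-56.7)/5 = 9.24 C

9.24 C


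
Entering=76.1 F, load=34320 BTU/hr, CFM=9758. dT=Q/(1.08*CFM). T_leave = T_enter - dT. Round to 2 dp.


dT = 34320/(1.08*9758) = 3.2566
T_leave = 76.1 - 3.2566 = 72.84 F

72.84 F


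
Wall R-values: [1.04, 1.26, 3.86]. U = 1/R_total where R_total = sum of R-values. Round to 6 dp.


R_total = 1.04 + 1.26 + 3.86 = 6.16
U = 1/6.16 = 0.162338

0.162338


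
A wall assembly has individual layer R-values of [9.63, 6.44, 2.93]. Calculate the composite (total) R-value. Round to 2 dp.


R_total = 9.63 + 6.44 + 2.93 = 19.00

19.00


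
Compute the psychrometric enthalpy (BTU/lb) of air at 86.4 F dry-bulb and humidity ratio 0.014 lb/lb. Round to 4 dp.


h = 0.24*86.4 + 0.014*(1061+0.444*86.4) = 36.1271 BTU/lb

36.1271 BTU/lb


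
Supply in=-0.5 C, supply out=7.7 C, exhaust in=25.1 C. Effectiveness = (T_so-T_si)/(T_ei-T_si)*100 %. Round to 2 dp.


eff = (7.7-(-0.5))/(25.1-(-0.5))*100 = 32.03 %

32.03 %


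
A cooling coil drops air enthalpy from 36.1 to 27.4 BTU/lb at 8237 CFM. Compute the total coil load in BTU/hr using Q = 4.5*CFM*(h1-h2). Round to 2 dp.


Q = 4.5 * 8237 * (36.1 - 27.4) = 322478.55 BTU/hr

322478.55 BTU/hr


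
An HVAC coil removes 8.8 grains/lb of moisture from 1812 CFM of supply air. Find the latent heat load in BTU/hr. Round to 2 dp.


Q = 0.68 * 1812 * 8.8 = 10843.01 BTU/hr

10843.01 BTU/hr


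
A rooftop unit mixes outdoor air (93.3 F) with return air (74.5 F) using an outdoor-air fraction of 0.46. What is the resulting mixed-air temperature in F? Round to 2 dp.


T_mix = 0.46*93.3 + 0.54*74.5 = 83.15 F

83.15 F


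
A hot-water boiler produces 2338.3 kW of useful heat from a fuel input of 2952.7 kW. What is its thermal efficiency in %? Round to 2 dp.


eta = (2338.3/2952.7)*100 = 79.19 %

79.19 %


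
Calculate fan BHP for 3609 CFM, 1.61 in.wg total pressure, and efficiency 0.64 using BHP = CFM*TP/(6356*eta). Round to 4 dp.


BHP = 3609 * 1.61 / (6356 * 0.64) = 1.4284 hp

1.4284 hp


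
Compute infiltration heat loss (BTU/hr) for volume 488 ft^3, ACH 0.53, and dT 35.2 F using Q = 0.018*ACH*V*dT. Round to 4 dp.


Q = 0.018 * 0.53 * 488 * 35.2 = 163.8743 BTU/hr

163.8743 BTU/hr


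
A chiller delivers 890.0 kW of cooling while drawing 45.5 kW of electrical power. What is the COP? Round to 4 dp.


COP = 890.0 / 45.5 = 19.5604

19.5604


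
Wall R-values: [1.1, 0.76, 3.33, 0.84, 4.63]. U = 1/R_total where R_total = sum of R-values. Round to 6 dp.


R_total = 1.1 + 0.76 + 3.33 + 0.84 + 4.63 = 10.66
U = 1/10.66 = 0.093809

0.093809


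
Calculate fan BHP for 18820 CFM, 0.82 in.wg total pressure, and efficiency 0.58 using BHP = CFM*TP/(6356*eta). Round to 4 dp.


BHP = 18820 * 0.82 / (6356 * 0.58) = 4.1862 hp

4.1862 hp


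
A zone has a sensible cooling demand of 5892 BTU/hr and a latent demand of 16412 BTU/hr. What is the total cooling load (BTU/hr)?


Qt = 5892 + 16412 = 22304 BTU/hr

22304 BTU/hr


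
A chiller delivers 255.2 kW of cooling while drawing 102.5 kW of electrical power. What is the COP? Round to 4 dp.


COP = 255.2 / 102.5 = 2.4898

2.4898


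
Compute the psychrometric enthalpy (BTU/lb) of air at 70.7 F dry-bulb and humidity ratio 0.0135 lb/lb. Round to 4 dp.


h = 0.24*70.7 + 0.0135*(1061+0.444*70.7) = 31.7153 BTU/lb

31.7153 BTU/lb


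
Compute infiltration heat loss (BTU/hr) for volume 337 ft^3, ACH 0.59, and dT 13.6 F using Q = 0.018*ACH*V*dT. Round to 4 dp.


Q = 0.018 * 0.59 * 337 * 13.6 = 48.6736 BTU/hr

48.6736 BTU/hr


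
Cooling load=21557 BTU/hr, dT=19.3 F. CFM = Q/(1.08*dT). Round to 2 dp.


CFM = 21557 / (1.08 * 19.3) = 1034.21

1034.21 CFM


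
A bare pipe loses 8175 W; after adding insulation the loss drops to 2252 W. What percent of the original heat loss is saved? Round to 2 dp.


Savings = ((8175-2252)/8175)*100 = 72.45 %

72.45 %


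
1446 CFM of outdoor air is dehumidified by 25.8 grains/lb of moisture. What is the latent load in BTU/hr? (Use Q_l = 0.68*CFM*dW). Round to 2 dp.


Q = 0.68 * 1446 * 25.8 = 25368.62 BTU/hr

25368.62 BTU/hr


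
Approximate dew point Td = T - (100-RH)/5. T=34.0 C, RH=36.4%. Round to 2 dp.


Td = 34.0 - (100-36.4)/5 = 21.28 C

21.28 C


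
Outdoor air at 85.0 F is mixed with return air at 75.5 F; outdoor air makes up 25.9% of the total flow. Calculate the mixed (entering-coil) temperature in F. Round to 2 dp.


T_mix = 75.5 + (25.9/100)*(85.0-75.5) = 77.96 F

77.96 F


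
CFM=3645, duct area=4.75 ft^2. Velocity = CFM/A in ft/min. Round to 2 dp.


V = 3645 / 4.75 = 767.37 ft/min

767.37 ft/min


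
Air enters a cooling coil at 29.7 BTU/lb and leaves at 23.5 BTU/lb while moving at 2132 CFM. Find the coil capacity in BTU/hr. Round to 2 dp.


Q = 4.5 * 2132 * (29.7 - 23.5) = 59482.80 BTU/hr

59482.80 BTU/hr


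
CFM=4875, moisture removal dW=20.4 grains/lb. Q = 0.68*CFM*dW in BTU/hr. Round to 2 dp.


Q = 0.68 * 4875 * 20.4 = 67626.00 BTU/hr

67626.00 BTU/hr


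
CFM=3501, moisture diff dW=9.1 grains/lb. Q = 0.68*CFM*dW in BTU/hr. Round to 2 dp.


Q = 0.68 * 3501 * 9.1 = 21664.19 BTU/hr

21664.19 BTU/hr


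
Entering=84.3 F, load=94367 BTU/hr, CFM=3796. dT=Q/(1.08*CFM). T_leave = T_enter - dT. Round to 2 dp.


dT = 94367/(1.08*3796) = 23.0181
T_leave = 84.3 - 23.0181 = 61.28 F

61.28 F


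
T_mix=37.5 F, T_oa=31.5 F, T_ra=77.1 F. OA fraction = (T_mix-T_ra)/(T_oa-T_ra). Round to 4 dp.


frac = (37.5 - 77.1) / (31.5 - 77.1) = 0.8684

0.8684


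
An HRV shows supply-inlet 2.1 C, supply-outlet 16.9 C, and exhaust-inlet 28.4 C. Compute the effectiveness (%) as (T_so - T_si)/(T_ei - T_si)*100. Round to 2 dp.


eff = (16.9-2.1)/(28.4-2.1)*100 = 56.27 %

56.27 %


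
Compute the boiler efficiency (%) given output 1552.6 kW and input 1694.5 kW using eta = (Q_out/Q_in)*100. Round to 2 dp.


eta = (1552.6/1694.5)*100 = 91.63 %

91.63 %


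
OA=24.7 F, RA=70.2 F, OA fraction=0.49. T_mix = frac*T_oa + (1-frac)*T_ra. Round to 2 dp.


T_mix = 0.49*24.7 + 0.51*70.2 = 47.91 F

47.91 F


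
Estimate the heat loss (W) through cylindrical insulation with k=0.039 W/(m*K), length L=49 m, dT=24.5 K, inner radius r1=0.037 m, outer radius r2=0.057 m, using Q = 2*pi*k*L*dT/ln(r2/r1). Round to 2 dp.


Q = 2*pi*0.039*49*24.5/ln(0.057/0.037) = 680.75 W

680.75 W


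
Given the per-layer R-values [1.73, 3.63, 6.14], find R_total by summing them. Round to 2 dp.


R_total = 1.73 + 3.63 + 6.14 = 11.50

11.50


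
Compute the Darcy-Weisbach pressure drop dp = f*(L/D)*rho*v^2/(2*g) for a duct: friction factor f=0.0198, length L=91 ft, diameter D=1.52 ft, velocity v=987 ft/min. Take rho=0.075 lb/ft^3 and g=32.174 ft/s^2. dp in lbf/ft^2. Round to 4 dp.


v_fps = 987/60 = 16.45 ft/s
dp = 0.0198*(91/1.52)*0.075*16.45^2/(2*32.174) = 0.3739 lbf/ft^2

0.3739 lbf/ft^2


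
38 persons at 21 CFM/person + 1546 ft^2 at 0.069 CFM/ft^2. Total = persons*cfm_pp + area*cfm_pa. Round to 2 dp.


Total = 38*21 + 1546*0.069 = 904.67 CFM

904.67 CFM


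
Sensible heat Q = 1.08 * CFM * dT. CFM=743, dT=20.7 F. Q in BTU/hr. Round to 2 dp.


Q = 1.08 * 743 * 20.7 = 16610.51 BTU/hr

16610.51 BTU/hr


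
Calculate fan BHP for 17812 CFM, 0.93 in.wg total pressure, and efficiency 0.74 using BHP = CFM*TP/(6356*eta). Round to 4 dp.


BHP = 17812 * 0.93 / (6356 * 0.74) = 3.5219 hp

3.5219 hp


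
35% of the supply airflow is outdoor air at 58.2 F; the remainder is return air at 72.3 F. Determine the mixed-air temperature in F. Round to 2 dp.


T_mix = 0.35*58.2 + 0.65*72.3 = 67.37 F

67.37 F


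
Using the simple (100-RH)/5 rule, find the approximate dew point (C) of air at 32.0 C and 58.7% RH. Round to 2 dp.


Td = 32.0 - (100-58.7)/5 = 23.74 C

23.74 C


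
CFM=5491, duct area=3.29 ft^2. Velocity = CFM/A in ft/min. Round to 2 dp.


V = 5491 / 3.29 = 1669.00 ft/min

1669.00 ft/min


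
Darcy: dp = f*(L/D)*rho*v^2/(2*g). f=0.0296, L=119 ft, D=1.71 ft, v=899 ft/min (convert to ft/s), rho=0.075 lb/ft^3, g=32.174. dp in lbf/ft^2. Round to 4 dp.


v_fps = 899/60 = 14.9833 ft/s
dp = 0.0296*(119/1.71)*0.075*14.9833^2/(2*32.174) = 0.5390 lbf/ft^2

0.5390 lbf/ft^2


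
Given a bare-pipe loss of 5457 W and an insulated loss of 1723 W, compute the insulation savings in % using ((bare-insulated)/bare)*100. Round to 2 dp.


Savings = ((5457-1723)/5457)*100 = 68.43 %

68.43 %


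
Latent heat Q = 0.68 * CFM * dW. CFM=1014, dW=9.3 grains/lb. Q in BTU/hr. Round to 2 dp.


Q = 0.68 * 1014 * 9.3 = 6412.54 BTU/hr

6412.54 BTU/hr


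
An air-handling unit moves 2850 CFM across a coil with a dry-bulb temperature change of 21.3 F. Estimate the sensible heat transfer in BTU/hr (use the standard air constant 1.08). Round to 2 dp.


Q = 1.08 * 2850 * 21.3 = 65561.40 BTU/hr

65561.40 BTU/hr


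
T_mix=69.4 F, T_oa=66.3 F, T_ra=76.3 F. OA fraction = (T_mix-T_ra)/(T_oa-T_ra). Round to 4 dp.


frac = (69.4 - 76.3) / (66.3 - 76.3) = 0.6900

0.6900


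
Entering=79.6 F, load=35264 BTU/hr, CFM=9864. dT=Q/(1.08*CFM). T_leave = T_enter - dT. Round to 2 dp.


dT = 35264/(1.08*9864) = 3.3102
T_leave = 79.6 - 3.3102 = 76.29 F

76.29 F


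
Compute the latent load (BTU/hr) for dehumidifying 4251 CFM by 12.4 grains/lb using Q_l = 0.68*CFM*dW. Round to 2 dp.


Q = 0.68 * 4251 * 12.4 = 35844.43 BTU/hr

35844.43 BTU/hr


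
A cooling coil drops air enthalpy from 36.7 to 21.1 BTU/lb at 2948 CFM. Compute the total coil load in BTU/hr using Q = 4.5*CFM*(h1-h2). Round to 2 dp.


Q = 4.5 * 2948 * (36.7 - 21.1) = 206949.60 BTU/hr

206949.60 BTU/hr


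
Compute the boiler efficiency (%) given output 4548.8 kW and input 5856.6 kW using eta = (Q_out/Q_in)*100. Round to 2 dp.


eta = (4548.8/5856.6)*100 = 77.67 %

77.67 %


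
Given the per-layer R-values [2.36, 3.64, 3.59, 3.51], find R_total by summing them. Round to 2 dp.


R_total = 2.36 + 3.64 + 3.59 + 3.51 = 13.10

13.10


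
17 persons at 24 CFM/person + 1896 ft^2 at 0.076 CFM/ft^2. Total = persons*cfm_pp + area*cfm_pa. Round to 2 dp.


Total = 17*24 + 1896*0.076 = 552.10 CFM

552.10 CFM


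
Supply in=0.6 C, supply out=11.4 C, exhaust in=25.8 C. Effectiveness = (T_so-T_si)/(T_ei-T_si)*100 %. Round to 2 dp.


eff = (11.4-0.6)/(25.8-0.6)*100 = 42.86 %

42.86 %


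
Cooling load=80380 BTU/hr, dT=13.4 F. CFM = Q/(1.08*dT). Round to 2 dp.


CFM = 80380 / (1.08 * 13.4) = 5554.17

5554.17 CFM


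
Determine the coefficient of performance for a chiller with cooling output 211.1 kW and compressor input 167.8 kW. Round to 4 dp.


COP = 211.1 / 167.8 = 1.2580

1.2580


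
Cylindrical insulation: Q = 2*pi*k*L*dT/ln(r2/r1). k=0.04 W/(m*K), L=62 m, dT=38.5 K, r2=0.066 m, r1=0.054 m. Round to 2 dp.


Q = 2*pi*0.04*62*38.5/ln(0.066/0.054) = 2989.57 W

2989.57 W


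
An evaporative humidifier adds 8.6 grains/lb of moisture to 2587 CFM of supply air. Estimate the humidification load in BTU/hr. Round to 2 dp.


Q = 0.68 * 2587 * 8.6 = 15128.78 BTU/hr

15128.78 BTU/hr


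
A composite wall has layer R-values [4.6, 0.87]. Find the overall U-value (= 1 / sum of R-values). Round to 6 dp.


R_total = 4.6 + 0.87 = 5.47
U = 1/5.47 = 0.182815

0.182815


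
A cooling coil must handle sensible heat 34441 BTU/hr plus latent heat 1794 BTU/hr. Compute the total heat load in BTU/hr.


Qt = 34441 + 1794 = 36235 BTU/hr

36235 BTU/hr


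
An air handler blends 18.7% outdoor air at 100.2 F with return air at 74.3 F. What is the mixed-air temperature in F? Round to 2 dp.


T_mix = 74.3 + (18.7/100)*(100.2-74.3) = 79.14 F

79.14 F


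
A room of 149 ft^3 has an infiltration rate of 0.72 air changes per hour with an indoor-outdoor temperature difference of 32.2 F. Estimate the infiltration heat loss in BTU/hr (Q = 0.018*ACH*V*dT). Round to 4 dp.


Q = 0.018 * 0.72 * 149 * 32.2 = 62.1795 BTU/hr

62.1795 BTU/hr


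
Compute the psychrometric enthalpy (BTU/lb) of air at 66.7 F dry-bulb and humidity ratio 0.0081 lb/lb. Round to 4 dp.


h = 0.24*66.7 + 0.0081*(1061+0.444*66.7) = 24.8420 BTU/lb

24.8420 BTU/lb


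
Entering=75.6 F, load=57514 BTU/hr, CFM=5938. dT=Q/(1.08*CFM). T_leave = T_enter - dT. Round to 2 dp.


dT = 57514/(1.08*5938) = 8.9683
T_leave = 75.6 - 8.9683 = 66.63 F

66.63 F


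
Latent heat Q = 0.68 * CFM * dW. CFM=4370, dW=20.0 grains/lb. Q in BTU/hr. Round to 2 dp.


Q = 0.68 * 4370 * 20.0 = 59432.00 BTU/hr

59432.00 BTU/hr


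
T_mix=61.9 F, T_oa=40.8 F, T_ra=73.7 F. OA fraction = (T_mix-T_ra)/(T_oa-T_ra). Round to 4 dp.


frac = (61.9 - 73.7) / (40.8 - 73.7) = 0.3587

0.3587


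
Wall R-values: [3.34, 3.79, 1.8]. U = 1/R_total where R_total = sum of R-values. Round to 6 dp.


R_total = 3.34 + 3.79 + 1.8 = 8.93
U = 1/8.93 = 0.111982

0.111982


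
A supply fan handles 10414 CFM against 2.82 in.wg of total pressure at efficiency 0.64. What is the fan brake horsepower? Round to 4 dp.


BHP = 10414 * 2.82 / (6356 * 0.64) = 7.2194 hp

7.2194 hp


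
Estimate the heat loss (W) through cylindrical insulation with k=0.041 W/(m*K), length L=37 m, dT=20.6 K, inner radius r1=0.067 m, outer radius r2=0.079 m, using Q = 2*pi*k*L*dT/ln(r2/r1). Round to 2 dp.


Q = 2*pi*0.041*37*20.6/ln(0.079/0.067) = 1191.77 W

1191.77 W


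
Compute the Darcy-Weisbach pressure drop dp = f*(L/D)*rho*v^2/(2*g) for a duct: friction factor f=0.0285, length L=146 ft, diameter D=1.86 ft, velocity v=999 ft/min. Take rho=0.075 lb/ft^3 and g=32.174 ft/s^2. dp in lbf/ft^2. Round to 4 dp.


v_fps = 999/60 = 16.65 ft/s
dp = 0.0285*(146/1.86)*0.075*16.65^2/(2*32.174) = 0.7228 lbf/ft^2

0.7228 lbf/ft^2


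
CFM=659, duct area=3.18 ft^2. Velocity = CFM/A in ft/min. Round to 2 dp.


V = 659 / 3.18 = 207.23 ft/min

207.23 ft/min


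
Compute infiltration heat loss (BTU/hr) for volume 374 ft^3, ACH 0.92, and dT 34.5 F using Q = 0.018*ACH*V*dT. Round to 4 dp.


Q = 0.018 * 0.92 * 374 * 34.5 = 213.6737 BTU/hr

213.6737 BTU/hr


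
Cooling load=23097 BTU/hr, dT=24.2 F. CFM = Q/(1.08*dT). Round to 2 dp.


CFM = 23097 / (1.08 * 24.2) = 883.72

883.72 CFM


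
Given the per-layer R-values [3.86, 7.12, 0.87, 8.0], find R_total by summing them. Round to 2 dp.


R_total = 3.86 + 7.12 + 0.87 + 8.0 = 19.85

19.85


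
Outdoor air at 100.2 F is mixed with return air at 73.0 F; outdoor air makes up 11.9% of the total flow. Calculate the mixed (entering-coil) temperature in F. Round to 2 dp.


T_mix = 73.0 + (11.9/100)*(100.2-73.0) = 76.24 F

76.24 F


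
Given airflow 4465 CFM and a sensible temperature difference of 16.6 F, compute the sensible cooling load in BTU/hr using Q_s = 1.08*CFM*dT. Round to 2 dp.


Q = 1.08 * 4465 * 16.6 = 80048.52 BTU/hr

80048.52 BTU/hr


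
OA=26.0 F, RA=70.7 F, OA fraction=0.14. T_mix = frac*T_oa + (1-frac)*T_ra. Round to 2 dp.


T_mix = 0.14*26.0 + 0.86*70.7 = 64.44 F

64.44 F


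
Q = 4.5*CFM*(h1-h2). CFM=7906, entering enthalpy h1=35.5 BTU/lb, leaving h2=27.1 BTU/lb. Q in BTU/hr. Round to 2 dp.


Q = 4.5 * 7906 * (35.5 - 27.1) = 298846.80 BTU/hr

298846.80 BTU/hr


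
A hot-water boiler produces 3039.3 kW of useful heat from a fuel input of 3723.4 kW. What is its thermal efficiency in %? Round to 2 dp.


eta = (3039.3/3723.4)*100 = 81.63 %

81.63 %


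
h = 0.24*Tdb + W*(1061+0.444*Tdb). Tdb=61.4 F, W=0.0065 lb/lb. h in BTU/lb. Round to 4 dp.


h = 0.24*61.4 + 0.0065*(1061+0.444*61.4) = 21.8097 BTU/lb

21.8097 BTU/lb


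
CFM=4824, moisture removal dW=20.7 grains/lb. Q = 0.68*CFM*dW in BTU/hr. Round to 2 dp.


Q = 0.68 * 4824 * 20.7 = 67902.62 BTU/hr

67902.62 BTU/hr


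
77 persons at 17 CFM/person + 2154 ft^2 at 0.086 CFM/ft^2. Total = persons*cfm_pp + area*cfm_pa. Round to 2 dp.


Total = 77*17 + 2154*0.086 = 1494.24 CFM

1494.24 CFM


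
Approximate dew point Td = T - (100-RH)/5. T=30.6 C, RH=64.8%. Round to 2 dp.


Td = 30.6 - (100-64.8)/5 = 23.56 C

23.56 C


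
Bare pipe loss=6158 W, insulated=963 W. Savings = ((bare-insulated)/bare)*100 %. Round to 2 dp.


Savings = ((6158-963)/6158)*100 = 84.36 %

84.36 %


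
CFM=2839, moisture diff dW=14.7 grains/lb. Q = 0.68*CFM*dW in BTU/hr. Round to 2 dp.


Q = 0.68 * 2839 * 14.7 = 28378.64 BTU/hr

28378.64 BTU/hr


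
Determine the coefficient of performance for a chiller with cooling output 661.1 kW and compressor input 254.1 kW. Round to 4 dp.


COP = 661.1 / 254.1 = 2.6017

2.6017


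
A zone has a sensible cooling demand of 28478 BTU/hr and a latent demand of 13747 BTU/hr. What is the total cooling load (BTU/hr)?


Qt = 28478 + 13747 = 42225 BTU/hr

42225 BTU/hr


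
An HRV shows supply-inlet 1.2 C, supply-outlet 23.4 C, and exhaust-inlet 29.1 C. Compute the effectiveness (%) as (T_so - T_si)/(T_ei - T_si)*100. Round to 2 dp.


eff = (23.4-1.2)/(29.1-1.2)*100 = 79.57 %

79.57 %


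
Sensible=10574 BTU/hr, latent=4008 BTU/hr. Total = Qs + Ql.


Qt = 10574 + 4008 = 14582 BTU/hr

14582 BTU/hr


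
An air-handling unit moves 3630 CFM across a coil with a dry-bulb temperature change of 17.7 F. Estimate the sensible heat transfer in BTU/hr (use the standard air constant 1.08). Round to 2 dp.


Q = 1.08 * 3630 * 17.7 = 69391.08 BTU/hr

69391.08 BTU/hr


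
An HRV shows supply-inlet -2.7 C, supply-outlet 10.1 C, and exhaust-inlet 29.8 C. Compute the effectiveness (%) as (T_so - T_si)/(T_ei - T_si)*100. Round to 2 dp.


eff = (10.1-(-2.7))/(29.8-(-2.7))*100 = 39.38 %

39.38 %


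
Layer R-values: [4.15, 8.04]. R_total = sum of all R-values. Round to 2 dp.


R_total = 4.15 + 8.04 = 12.19

12.19


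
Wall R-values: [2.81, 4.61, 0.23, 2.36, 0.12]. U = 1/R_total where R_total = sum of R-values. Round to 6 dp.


R_total = 2.81 + 4.61 + 0.23 + 2.36 + 0.12 = 10.13
U = 1/10.13 = 0.098717

0.098717


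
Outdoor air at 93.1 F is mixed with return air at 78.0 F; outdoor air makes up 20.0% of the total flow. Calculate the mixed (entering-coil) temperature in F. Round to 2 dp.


T_mix = 78.0 + (20.0/100)*(93.1-78.0) = 81.02 F

81.02 F


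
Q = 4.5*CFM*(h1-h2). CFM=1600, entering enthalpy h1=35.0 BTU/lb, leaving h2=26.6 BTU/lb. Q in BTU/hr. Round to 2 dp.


Q = 4.5 * 1600 * (35.0 - 26.6) = 60480.00 BTU/hr

60480.00 BTU/hr


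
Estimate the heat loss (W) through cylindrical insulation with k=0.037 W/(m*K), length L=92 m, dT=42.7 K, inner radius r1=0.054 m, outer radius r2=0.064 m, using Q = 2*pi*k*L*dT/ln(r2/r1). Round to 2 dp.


Q = 2*pi*0.037*92*42.7/ln(0.064/0.054) = 5375.35 W

5375.35 W


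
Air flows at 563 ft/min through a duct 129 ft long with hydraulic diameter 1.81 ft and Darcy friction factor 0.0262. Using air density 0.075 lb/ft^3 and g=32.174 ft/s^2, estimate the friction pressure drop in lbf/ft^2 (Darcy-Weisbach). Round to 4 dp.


v_fps = 563/60 = 9.3833 ft/s
dp = 0.0262*(129/1.81)*0.075*9.3833^2/(2*32.174) = 0.1916 lbf/ft^2

0.1916 lbf/ft^2


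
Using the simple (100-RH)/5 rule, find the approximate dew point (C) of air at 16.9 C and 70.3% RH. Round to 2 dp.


Td = 16.9 - (100-70.3)/5 = 10.96 C

10.96 C


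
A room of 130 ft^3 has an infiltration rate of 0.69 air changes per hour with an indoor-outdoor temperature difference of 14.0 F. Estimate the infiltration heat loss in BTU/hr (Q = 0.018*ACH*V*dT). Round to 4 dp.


Q = 0.018 * 0.69 * 130 * 14.0 = 22.6044 BTU/hr

22.6044 BTU/hr


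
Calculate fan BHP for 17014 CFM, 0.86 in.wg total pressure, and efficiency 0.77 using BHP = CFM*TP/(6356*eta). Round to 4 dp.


BHP = 17014 * 0.86 / (6356 * 0.77) = 2.9897 hp

2.9897 hp


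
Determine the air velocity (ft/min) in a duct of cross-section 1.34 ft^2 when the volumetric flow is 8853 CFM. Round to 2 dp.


V = 8853 / 1.34 = 6606.72 ft/min

6606.72 ft/min


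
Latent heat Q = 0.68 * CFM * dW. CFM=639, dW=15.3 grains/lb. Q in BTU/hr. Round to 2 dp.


Q = 0.68 * 639 * 15.3 = 6648.16 BTU/hr

6648.16 BTU/hr


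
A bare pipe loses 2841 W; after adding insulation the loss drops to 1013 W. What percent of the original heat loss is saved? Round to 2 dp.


Savings = ((2841-1013)/2841)*100 = 64.34 %

64.34 %


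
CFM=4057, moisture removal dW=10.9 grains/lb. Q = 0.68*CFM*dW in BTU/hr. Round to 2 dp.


Q = 0.68 * 4057 * 10.9 = 30070.48 BTU/hr

30070.48 BTU/hr


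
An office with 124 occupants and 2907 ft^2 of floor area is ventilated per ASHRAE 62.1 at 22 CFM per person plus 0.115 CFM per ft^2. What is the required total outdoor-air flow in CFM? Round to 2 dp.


Total = 124*22 + 2907*0.115 = 3062.31 CFM

3062.31 CFM


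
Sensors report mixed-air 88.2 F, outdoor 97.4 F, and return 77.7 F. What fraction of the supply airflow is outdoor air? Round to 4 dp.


frac = (88.2 - 77.7) / (97.4 - 77.7) = 0.5330

0.5330


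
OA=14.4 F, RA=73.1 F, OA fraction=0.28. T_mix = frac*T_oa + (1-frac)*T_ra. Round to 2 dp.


T_mix = 0.28*14.4 + 0.72*73.1 = 56.66 F

56.66 F


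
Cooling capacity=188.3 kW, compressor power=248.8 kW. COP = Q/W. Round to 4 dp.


COP = 188.3 / 248.8 = 0.7568

0.7568


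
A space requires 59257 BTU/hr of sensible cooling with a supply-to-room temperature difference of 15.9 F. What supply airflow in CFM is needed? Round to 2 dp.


CFM = 59257 / (1.08 * 15.9) = 3450.79

3450.79 CFM


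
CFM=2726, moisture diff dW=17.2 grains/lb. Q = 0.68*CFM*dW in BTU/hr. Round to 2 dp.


Q = 0.68 * 2726 * 17.2 = 31883.30 BTU/hr

31883.30 BTU/hr


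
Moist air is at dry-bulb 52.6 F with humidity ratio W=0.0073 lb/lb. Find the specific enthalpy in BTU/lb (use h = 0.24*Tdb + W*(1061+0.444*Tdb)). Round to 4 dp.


h = 0.24*52.6 + 0.0073*(1061+0.444*52.6) = 20.5398 BTU/lb

20.5398 BTU/lb


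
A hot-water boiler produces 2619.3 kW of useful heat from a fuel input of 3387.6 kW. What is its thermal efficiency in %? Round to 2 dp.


eta = (2619.3/3387.6)*100 = 77.32 %

77.32 %


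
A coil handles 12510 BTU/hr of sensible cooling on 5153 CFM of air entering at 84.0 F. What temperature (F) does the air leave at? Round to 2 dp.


dT = 12510/(1.08*5153) = 2.2479
T_leave = 84.0 - 2.2479 = 81.75 F

81.75 F


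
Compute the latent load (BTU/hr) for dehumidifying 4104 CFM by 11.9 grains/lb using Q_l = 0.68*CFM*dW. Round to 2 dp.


Q = 0.68 * 4104 * 11.9 = 33209.57 BTU/hr

33209.57 BTU/hr


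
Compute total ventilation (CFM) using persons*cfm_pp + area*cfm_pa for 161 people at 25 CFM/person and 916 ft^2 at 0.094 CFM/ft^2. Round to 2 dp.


Total = 161*25 + 916*0.094 = 4111.10 CFM

4111.10 CFM


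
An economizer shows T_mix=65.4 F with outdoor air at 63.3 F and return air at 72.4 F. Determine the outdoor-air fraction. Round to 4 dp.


frac = (65.4 - 72.4) / (63.3 - 72.4) = 0.7692

0.7692


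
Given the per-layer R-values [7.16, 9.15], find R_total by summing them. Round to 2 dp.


R_total = 7.16 + 9.15 = 16.31

16.31


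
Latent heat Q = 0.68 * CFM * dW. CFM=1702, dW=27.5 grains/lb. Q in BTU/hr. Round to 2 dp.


Q = 0.68 * 1702 * 27.5 = 31827.40 BTU/hr

31827.40 BTU/hr


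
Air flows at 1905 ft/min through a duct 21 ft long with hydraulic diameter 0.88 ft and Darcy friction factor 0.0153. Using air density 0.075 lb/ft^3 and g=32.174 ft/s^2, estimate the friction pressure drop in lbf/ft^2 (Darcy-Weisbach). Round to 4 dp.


v_fps = 1905/60 = 31.75 ft/s
dp = 0.0153*(21/0.88)*0.075*31.75^2/(2*32.174) = 0.4290 lbf/ft^2

0.4290 lbf/ft^2


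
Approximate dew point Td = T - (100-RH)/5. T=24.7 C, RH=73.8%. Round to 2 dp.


Td = 24.7 - (100-73.8)/5 = 19.46 C

19.46 C


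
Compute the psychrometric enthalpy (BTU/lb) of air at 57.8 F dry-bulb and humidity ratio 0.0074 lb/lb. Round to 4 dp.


h = 0.24*57.8 + 0.0074*(1061+0.444*57.8) = 21.9133 BTU/lb

21.9133 BTU/lb


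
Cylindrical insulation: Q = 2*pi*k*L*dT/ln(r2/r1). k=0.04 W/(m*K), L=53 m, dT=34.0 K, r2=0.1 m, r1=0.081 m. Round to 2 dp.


Q = 2*pi*0.04*53*34.0/ln(0.1/0.081) = 2149.25 W

2149.25 W


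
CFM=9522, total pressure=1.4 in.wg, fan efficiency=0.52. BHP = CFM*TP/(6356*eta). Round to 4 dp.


BHP = 9522 * 1.4 / (6356 * 0.52) = 4.0334 hp

4.0334 hp


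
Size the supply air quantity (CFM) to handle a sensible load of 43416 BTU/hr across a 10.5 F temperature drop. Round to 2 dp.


CFM = 43416 / (1.08 * 10.5) = 3828.57

3828.57 CFM


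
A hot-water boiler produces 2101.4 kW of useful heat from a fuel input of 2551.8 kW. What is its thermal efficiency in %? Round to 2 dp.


eta = (2101.4/2551.8)*100 = 82.35 %

82.35 %


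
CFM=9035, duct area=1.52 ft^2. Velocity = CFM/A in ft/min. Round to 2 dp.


V = 9035 / 1.52 = 5944.08 ft/min

5944.08 ft/min


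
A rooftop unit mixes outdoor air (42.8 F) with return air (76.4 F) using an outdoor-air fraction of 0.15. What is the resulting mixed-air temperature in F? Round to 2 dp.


T_mix = 0.15*42.8 + 0.85*76.4 = 71.36 F

71.36 F


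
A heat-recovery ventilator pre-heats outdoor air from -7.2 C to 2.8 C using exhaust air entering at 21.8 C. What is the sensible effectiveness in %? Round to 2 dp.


eff = (2.8-(-7.2))/(21.8-(-7.2))*100 = 34.48 %

34.48 %


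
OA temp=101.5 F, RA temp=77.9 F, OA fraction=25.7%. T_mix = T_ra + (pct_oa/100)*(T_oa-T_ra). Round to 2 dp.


T_mix = 77.9 + (25.7/100)*(101.5-77.9) = 83.97 F

83.97 F


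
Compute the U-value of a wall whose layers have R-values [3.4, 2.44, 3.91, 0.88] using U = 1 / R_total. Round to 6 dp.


R_total = 3.4 + 2.44 + 3.91 + 0.88 = 10.63
U = 1/10.63 = 0.094073

0.094073


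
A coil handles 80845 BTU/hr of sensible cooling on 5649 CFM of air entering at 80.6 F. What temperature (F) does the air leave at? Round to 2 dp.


dT = 80845/(1.08*5649) = 13.2513
T_leave = 80.6 - 13.2513 = 67.35 F

67.35 F


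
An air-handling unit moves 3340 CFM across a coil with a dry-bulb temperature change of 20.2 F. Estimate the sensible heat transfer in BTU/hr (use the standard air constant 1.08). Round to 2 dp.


Q = 1.08 * 3340 * 20.2 = 72865.44 BTU/hr

72865.44 BTU/hr


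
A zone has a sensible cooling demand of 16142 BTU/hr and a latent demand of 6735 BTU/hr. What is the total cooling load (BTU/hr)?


Qt = 16142 + 6735 = 22877 BTU/hr

22877 BTU/hr


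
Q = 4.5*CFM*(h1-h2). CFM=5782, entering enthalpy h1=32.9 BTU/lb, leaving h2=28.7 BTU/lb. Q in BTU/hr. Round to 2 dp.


Q = 4.5 * 5782 * (32.9 - 28.7) = 109279.80 BTU/hr

109279.80 BTU/hr


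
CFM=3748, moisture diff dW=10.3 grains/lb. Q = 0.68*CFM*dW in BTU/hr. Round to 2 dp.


Q = 0.68 * 3748 * 10.3 = 26250.99 BTU/hr

26250.99 BTU/hr


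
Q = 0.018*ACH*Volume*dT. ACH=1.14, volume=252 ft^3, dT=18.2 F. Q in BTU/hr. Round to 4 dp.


Q = 0.018 * 1.14 * 252 * 18.2 = 94.1129 BTU/hr

94.1129 BTU/hr


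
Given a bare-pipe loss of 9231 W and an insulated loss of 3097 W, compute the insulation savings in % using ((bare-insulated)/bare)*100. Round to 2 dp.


Savings = ((9231-3097)/9231)*100 = 66.45 %

66.45 %


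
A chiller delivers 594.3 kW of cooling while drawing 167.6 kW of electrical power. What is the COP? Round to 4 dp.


COP = 594.3 / 167.6 = 3.5459

3.5459


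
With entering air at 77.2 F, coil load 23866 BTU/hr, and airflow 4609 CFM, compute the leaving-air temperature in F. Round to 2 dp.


dT = 23866/(1.08*4609) = 4.7946
T_leave = 77.2 - 4.7946 = 72.41 F

72.41 F


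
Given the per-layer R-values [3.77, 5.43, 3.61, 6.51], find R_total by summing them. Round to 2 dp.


R_total = 3.77 + 5.43 + 3.61 + 6.51 = 19.32

19.32


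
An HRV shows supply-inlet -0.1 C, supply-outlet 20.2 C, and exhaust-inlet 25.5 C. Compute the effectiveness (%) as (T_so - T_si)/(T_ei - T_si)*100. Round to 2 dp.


eff = (20.2-(-0.1))/(25.5-(-0.1))*100 = 79.30 %

79.30 %


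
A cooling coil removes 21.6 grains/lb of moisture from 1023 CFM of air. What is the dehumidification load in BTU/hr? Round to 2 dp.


Q = 0.68 * 1023 * 21.6 = 15025.82 BTU/hr

15025.82 BTU/hr


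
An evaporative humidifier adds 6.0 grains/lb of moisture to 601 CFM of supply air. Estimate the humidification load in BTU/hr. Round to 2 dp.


Q = 0.68 * 601 * 6.0 = 2452.08 BTU/hr

2452.08 BTU/hr


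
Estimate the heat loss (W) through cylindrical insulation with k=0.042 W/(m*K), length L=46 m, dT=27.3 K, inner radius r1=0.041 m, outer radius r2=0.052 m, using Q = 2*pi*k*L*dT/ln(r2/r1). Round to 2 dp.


Q = 2*pi*0.042*46*27.3/ln(0.052/0.041) = 1394.35 W

1394.35 W


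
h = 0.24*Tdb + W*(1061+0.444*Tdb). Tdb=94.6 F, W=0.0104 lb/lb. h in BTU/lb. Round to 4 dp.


h = 0.24*94.6 + 0.0104*(1061+0.444*94.6) = 34.1752 BTU/lb

34.1752 BTU/lb


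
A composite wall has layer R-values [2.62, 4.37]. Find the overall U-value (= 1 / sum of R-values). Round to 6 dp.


R_total = 2.62 + 4.37 = 6.99
U = 1/6.99 = 0.143062

0.143062


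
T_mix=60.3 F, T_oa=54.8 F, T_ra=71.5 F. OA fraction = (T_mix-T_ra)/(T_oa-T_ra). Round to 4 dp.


frac = (60.3 - 71.5) / (54.8 - 71.5) = 0.6707

0.6707


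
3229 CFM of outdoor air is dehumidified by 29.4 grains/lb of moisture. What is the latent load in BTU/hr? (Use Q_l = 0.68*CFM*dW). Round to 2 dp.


Q = 0.68 * 3229 * 29.4 = 64554.17 BTU/hr

64554.17 BTU/hr


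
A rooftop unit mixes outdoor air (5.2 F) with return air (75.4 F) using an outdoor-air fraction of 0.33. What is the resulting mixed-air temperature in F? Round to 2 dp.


T_mix = 0.33*5.2 + 0.67*75.4 = 52.23 F

52.23 F


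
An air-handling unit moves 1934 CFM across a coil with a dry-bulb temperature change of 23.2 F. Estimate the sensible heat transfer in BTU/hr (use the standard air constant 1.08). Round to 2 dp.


Q = 1.08 * 1934 * 23.2 = 48458.30 BTU/hr

48458.30 BTU/hr


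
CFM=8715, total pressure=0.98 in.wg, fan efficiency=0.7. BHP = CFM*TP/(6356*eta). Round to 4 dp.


BHP = 8715 * 0.98 / (6356 * 0.7) = 1.9196 hp

1.9196 hp


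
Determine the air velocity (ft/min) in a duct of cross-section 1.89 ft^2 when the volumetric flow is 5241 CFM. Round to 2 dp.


V = 5241 / 1.89 = 2773.02 ft/min

2773.02 ft/min


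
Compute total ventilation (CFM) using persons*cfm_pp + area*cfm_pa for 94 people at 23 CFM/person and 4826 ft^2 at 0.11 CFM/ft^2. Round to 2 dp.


Total = 94*23 + 4826*0.11 = 2692.86 CFM

2692.86 CFM


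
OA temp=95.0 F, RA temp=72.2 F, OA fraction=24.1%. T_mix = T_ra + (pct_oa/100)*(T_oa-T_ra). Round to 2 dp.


T_mix = 72.2 + (24.1/100)*(95.0-72.2) = 77.69 F

77.69 F


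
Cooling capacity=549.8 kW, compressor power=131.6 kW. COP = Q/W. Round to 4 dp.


COP = 549.8 / 131.6 = 4.1778

4.1778
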